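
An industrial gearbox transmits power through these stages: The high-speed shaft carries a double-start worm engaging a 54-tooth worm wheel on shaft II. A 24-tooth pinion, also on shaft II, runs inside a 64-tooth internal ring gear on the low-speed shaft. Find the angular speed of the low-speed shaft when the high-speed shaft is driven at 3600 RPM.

50 RPM

the high-speed shaft → shaft II (worm, 54/2): 3600 ÷ 27 = 133.33 RPM
shaft II → the low-speed shaft (internal gear, 64/24): 133.33 ÷ 2.6667 = 50 RPM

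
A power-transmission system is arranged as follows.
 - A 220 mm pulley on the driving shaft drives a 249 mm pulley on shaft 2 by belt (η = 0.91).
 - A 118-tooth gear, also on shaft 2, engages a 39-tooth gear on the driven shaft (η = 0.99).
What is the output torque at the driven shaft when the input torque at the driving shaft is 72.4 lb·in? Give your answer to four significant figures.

24.40 lb·in

belt 249/220 = 1.1318 → τ = 72.4·1.1318·0.91 = 74.569 lb·in
gear mesh 39/118 = 0.33051 → τ = 74.569·0.33051·0.99 = 24.399 lb·in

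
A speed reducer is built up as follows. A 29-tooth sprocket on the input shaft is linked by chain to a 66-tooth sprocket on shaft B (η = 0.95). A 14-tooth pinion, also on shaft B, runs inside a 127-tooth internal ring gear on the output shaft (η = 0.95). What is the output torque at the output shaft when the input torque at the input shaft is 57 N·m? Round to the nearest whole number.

1062 N·m

Chain: ratio = 66/29 = 2.2759; torque at shaft B = 57 × 2.2759 × 0.95 = 123.24 N·m.
Internal gear: ratio = 127/14 = 9.0714; torque at the output shaft = 123.24 × 9.0714 × 0.95 = 1062 N·m.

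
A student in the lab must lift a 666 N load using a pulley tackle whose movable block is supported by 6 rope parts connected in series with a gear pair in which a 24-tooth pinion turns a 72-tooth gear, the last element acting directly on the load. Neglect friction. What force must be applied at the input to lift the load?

37 N

Block-and-tackle MA = number of supporting rope parts = 6.
Gear pair MA = 72/24 = 3.
Combined ideal MA = 6 × 3 = 18.
Effort = load / MA = 666 / 18 = 37 N.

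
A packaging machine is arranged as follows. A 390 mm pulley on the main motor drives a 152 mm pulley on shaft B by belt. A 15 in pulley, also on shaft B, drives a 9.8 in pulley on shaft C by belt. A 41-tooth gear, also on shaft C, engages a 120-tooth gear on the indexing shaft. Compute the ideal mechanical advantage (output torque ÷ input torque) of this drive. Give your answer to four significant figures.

Each stage contributes driven/driver: belt 152/390 = 0.38974, belt 9.8/15 = 0.65333, gear mesh 120/41 = 2.9268.
Overall: 0.38974 × 0.65333 × 2.9268 = 0.74527.

0.7453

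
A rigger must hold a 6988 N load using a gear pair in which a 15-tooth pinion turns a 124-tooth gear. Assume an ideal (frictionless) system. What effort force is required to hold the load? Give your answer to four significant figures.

Gear pair MA = 124/15 = 8.2667.
Effort = load / MA = 6988 / 8.2667 = 845.32 N.

845.3 N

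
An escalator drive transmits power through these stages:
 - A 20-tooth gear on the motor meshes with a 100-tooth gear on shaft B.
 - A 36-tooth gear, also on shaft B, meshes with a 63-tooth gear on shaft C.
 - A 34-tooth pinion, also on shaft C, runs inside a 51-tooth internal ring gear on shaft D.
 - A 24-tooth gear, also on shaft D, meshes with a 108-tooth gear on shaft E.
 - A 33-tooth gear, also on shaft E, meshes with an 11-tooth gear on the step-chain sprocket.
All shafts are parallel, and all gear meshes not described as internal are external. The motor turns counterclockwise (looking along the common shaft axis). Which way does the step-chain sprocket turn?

counterclockwise

the motor → shaft B: external mesh, 1 reversal → CW.
shaft B → shaft C: external mesh, 1 reversal → CCW.
shaft C → shaft D: internal mesh, same direction → CCW.
shaft D → shaft E: external mesh, 1 reversal → CW.
shaft E → the step-chain sprocket: external mesh, 1 reversal → CCW.
4 reversals in total — an even number — so the step-chain sprocket turns the same way as the motor.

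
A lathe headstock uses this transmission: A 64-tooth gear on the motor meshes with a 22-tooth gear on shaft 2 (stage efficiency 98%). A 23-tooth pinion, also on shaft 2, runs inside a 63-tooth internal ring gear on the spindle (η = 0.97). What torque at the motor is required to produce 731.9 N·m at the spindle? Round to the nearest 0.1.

817.7 N·m

Overall ratio R = 0.34375 × 2.7391 = 0.94158; overall efficiency η = 0.98 × 0.97 = 0.9506.
Input torque = output torque / (R × η) = 731.9 / (0.94158 × 0.9506) = 817.71 N·m.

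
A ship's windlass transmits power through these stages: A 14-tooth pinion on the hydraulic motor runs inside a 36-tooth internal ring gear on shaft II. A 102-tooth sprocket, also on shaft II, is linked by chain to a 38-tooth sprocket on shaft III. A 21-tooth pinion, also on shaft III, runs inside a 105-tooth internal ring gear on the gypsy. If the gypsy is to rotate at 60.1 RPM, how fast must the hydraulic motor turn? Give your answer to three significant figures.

288 RPM

Overall ratio R = 2.5714 × 0.37255 × 5 = 4.7899.
Required input speed = output speed × R = 60.1 × 4.7899 = 287.87 RPM.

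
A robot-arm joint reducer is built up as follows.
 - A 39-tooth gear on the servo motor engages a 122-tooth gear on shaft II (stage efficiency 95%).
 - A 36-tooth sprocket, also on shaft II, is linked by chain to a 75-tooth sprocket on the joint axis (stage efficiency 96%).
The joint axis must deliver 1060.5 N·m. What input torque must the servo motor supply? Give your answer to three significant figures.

178 N·m

Overall ratio R = 3.1282 × 2.0833 = 6.5171; overall efficiency η = 0.95 × 0.96 = 0.9120.
Input torque = output torque / (R × η) = 1060.5 / (6.5171 × 0.9120) = 178.43 N·m.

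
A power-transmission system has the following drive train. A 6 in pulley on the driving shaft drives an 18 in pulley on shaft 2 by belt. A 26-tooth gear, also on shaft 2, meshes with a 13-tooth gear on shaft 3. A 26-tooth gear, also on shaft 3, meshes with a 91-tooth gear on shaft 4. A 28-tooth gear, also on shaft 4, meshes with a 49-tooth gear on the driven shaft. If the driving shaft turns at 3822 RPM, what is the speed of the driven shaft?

belt 18/6 = 3 → 3822/3 = 1274 RPM
gear mesh 13/26 = 0.5 → 1274/0.5 = 2548 RPM
gear mesh 91/26 = 3.5 → 2548/3.5 = 728 RPM
gear mesh 49/28 = 1.75 → 728/1.75 = 416 RPM

416 RPM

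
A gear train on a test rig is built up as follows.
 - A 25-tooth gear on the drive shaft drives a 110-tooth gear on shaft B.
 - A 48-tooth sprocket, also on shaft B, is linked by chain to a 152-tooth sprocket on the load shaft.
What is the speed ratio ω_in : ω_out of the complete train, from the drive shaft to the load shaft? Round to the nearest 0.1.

13.9

Each stage contributes driven/driver: gear mesh 110/25 = 4.4, chain 152/48 = 3.1667.
Overall: 4.4 × 3.1667 = 13.933.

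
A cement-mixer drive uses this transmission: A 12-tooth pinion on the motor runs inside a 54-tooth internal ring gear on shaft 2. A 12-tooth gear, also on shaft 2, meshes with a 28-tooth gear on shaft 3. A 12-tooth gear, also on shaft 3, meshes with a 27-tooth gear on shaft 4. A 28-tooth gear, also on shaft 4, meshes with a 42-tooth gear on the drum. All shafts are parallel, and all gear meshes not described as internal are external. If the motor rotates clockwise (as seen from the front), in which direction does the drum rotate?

the motor → shaft 2: internal mesh, same direction → CW.
shaft 2 → shaft 3: external mesh, 1 reversal → CCW.
shaft 3 → shaft 4: external mesh, 1 reversal → CW.
shaft 4 → the drum: external mesh, 1 reversal → CCW.
3 reversals in total — an odd number — so the drum turns opposite to the motor.

counterclockwise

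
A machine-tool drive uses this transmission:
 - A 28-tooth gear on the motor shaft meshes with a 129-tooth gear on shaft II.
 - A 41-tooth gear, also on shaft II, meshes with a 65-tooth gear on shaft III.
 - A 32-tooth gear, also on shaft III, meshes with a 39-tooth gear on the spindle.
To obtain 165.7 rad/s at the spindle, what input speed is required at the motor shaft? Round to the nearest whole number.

Overall ratio R = 4.6071 × 1.5854 × 1.2188 = 8.9018.
Required input speed = output speed × R = 165.7 × 8.9018 = 1475 rad/s.

1475 rad/s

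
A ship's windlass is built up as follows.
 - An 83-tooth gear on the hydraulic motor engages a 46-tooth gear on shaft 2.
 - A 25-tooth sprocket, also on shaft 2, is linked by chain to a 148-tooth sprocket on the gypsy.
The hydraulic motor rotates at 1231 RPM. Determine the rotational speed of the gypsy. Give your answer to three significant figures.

the hydraulic motor → shaft 2 (gear mesh, 46/83): 1231 ÷ 0.55422 = 2221.2 RPM
shaft 2 → the gypsy (chain, 148/25): 2221.2 ÷ 5.92 = 375.19 RPM

375 RPM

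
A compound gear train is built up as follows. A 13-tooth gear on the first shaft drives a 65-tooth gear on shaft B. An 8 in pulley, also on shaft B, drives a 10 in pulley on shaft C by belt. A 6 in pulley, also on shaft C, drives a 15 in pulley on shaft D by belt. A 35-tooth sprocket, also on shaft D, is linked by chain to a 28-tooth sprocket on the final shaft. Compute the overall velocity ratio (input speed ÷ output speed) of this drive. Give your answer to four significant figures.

Each stage contributes driven/driver: gear mesh 65/13 = 5, belt 10/8 = 1.25, belt 15/6 = 2.5, chain 28/35 = 0.8.
Overall: 5 × 1.25 × 2.5 × 0.8 = 12.5.

12.50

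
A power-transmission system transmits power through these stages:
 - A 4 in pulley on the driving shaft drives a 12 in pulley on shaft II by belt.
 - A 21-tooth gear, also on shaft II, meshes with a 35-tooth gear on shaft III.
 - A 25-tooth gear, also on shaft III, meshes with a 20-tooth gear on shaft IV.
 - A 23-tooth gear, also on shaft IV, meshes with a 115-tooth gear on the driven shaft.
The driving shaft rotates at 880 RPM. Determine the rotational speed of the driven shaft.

44 RPM

Belt: ratio = 12/4 = 3, so shaft II turns at 880 / 3 = 293.33 RPM.
Gear mesh: ratio = 35/21 = 1.6667, so shaft III turns at 293.33 / 1.6667 = 176 RPM.
Gear mesh: ratio = 20/25 = 0.8, so shaft IV turns at 176 / 0.8 = 220 RPM.
Gear mesh: ratio = 115/23 = 5, so the driven shaft turns at 220 / 5 = 44 RPM.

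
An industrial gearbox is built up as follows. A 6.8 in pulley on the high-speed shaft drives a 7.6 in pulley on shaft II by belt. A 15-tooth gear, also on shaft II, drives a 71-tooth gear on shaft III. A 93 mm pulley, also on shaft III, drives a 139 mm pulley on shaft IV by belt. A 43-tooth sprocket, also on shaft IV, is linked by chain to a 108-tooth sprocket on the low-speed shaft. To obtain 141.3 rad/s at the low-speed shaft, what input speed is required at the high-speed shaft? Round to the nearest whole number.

Overall ratio R = 1.1176 × 4.7333 × 1.4946 × 2.5116 = 19.859.
Required input speed = output speed × R = 141.3 × 19.859 = 2806.1 rad/s.

2806 rad/s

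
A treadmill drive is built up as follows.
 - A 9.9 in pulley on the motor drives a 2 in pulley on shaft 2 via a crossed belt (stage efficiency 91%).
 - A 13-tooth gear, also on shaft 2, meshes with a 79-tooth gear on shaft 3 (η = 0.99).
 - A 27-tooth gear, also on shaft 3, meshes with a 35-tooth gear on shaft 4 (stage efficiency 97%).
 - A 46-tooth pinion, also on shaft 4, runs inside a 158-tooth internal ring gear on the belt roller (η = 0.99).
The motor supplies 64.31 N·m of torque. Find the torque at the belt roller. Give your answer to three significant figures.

304 N·m

After the belt (2/9.9): 64.31 × 0.20202 × 0.91 = 11.823 N·m
After the gear mesh (79/13): 11.823 × 6.0769 × 0.99 = 71.127 N·m
After the gear mesh (35/27): 71.127 × 1.2963 × 0.97 = 89.435 N·m
After the internal gear (158/46): 89.435 × 3.4348 × 0.99 = 304.12 N·m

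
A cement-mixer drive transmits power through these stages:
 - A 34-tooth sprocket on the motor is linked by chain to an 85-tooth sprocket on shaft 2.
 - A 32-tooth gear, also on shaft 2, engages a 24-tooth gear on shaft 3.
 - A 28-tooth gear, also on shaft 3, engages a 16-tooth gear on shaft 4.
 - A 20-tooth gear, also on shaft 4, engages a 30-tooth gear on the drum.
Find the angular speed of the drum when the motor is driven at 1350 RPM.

840 RPM

chain 85/34 = 2.5 → 1350/2.5 = 540 RPM
gear mesh 24/32 = 0.75 → 540/0.75 = 720 RPM
gear mesh 16/28 = 0.57143 → 720/0.57143 = 1260 RPM
gear mesh 30/20 = 1.5 → 1260/1.5 = 840 RPM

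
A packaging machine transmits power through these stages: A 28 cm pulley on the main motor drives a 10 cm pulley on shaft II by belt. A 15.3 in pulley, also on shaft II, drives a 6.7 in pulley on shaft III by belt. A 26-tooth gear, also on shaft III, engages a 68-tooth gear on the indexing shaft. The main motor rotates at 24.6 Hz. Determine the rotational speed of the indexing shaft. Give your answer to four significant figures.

Belt: ratio = 10/28 = 0.35714, so shaft II turns at 24.6 / 0.35714 = 68.88 Hz.
Belt: ratio = 6.7/15.3 = 0.43791, so shaft III turns at 68.88 / 0.43791 = 157.29 Hz.
Gear mesh: ratio = 68/26 = 2.6154, so the indexing shaft turns at 157.29 / 2.6154 = 60.141 Hz.

60.14 Hz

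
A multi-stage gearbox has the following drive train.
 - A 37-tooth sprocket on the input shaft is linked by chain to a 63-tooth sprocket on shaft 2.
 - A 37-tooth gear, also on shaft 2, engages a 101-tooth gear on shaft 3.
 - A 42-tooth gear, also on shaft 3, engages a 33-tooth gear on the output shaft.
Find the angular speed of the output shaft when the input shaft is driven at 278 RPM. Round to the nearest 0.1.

Chain: ratio = 63/37 = 1.7027, so shaft 2 turns at 278 / 1.7027 = 163.27 RPM.
Gear mesh: ratio = 101/37 = 2.7297, so shaft 3 turns at 163.27 / 2.7297 = 59.812 RPM.
Gear mesh: ratio = 33/42 = 0.78571, so the output shaft turns at 59.812 / 0.78571 = 76.124 RPM.

76.1 RPM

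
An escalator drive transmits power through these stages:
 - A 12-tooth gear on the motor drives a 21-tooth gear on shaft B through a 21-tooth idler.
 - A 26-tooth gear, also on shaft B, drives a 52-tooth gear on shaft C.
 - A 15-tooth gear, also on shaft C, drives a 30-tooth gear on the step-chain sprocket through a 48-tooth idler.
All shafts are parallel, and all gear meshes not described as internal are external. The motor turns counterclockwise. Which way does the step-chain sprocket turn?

clockwise

the motor → shaft B: driver → idler → driven is 2 external meshes, 2 reversals → CCW.
shaft B → shaft C: external mesh, 1 reversal → CW.
shaft C → the step-chain sprocket: driver → idler → driven is 2 external meshes, 2 reversals → CW.
5 reversals in total — an odd number — so the step-chain sprocket turns opposite to the motor.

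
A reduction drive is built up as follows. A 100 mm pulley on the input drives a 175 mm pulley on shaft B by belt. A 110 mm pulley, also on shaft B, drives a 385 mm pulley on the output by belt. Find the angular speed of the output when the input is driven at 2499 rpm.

the input → shaft B (belt, 175/100): 2499 ÷ 1.75 = 1428 rpm
shaft B → the output (belt, 385/110): 1428 ÷ 3.5 = 408 rpm

408 rpm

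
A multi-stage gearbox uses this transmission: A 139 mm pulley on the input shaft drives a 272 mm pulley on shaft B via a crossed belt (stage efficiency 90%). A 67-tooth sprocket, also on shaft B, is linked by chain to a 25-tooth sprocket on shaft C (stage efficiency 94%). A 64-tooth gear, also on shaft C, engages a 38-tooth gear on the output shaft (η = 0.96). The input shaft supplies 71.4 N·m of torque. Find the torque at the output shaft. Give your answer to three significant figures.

Belt: ratio = 272/139 = 1.9568; torque at shaft B = 71.4 × 1.9568 × 0.90 = 125.75 N·m.
Chain: ratio = 25/67 = 0.37313; torque at shaft C = 125.75 × 0.37313 × 0.94 = 44.105 N·m.
Gear mesh: ratio = 38/64 = 0.59375; torque at the output shaft = 44.105 × 0.59375 × 0.96 = 25.14 N·m.

25.1 N·m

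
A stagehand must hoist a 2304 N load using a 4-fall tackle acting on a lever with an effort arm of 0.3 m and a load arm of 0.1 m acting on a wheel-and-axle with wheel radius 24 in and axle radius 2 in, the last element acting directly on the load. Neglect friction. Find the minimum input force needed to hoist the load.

Block-and-tackle MA = number of supporting rope parts = 4.
Lever MA = effort arm / load arm = 0.3/0.1 = 3.
Wheel-and-axle MA = R/r = 24/2 = 12.
Combined ideal MA = 4 × 3 × 12 = 144.
Effort = load / MA = 2304 / 144 = 16 N.

16 N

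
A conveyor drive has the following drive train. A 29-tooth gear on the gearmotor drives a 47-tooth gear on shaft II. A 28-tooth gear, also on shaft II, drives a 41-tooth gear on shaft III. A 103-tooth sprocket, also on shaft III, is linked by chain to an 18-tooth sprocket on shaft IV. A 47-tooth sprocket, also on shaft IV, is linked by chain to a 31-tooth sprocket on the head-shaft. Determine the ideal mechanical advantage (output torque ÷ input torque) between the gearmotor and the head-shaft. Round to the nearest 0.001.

Each stage contributes driven/driver: gear mesh 47/29 = 1.6207, gear mesh 41/28 = 1.4643, chain 18/103 = 0.17476, chain 31/47 = 0.65957.
Overall: 1.6207 × 1.4643 × 0.17476 × 0.65957 = 0.27354.

0.274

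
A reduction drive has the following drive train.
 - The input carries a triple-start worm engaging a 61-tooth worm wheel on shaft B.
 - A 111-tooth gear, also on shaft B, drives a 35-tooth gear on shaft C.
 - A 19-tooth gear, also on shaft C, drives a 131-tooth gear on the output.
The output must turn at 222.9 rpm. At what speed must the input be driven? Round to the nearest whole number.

Overall ratio R = 20.333 × 0.31532 × 6.8947 = 44.205.
Required input speed = output speed × R = 222.9 × 44.205 = 9853.3 rpm.

9853 rpm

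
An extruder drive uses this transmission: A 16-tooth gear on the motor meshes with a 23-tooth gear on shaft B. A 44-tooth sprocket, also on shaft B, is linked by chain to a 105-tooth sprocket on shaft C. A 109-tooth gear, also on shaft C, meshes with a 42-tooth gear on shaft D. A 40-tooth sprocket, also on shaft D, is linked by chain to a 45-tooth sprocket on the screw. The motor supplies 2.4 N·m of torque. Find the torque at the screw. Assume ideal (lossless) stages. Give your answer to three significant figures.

3.57 N·m

gear mesh 23/16 = 1.4375 → τ = 2.4·1.4375 = 3.45 N·m
chain 105/44 = 2.3864 → τ = 3.45·2.3864 = 8.233 N·m
gear mesh 42/109 = 0.38532 → τ = 8.233·0.38532 = 3.1723 N·m
chain 45/40 = 1.125 → τ = 3.1723·1.125 = 3.5689 N·m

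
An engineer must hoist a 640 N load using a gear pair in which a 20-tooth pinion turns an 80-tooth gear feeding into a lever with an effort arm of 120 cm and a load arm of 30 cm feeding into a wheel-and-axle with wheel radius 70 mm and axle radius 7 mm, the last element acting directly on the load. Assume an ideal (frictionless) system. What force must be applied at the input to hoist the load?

Gear pair MA = 80/20 = 4.
Lever MA = effort arm / load arm = 120/30 = 4.
Wheel-and-axle MA = R/r = 70/7 = 10.
Combined ideal MA = 4 × 4 × 10 = 160.
Effort = load / MA = 640 / 160 = 4 N.

4 N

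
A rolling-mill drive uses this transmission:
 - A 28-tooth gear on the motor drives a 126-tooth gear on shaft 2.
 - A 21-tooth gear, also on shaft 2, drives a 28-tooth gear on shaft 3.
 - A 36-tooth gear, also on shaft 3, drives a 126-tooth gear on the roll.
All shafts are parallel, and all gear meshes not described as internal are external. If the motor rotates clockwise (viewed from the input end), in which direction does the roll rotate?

the motor → shaft 2: external mesh, 1 reversal → CCW.
shaft 2 → shaft 3: external mesh, 1 reversal → CW.
shaft 3 → the roll: external mesh, 1 reversal → CCW.
3 reversals in total — an odd number — so the roll turns opposite to the motor.

counterclockwise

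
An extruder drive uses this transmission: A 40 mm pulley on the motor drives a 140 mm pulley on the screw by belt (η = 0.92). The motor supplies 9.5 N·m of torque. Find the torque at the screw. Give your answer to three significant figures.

After the belt (140/40): 9.5 × 3.5 × 0.92 = 30.59 N·m

30.6 N·m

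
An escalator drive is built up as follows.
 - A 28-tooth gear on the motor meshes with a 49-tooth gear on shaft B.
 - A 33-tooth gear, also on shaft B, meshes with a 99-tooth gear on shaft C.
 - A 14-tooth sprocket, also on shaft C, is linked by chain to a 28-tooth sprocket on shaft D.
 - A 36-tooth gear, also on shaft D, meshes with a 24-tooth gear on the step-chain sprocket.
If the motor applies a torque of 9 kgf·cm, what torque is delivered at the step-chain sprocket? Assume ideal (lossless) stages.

gear mesh 49/28 = 1.75 → τ = 9·1.75 = 15.75 kgf·cm
gear mesh 99/33 = 3 → τ = 15.75·3 = 47.25 kgf·cm
chain 28/14 = 2 → τ = 47.25·2 = 94.5 kgf·cm
gear mesh 24/36 = 0.66667 → τ = 94.5·0.66667 = 63 kgf·cm

63 kgf·cm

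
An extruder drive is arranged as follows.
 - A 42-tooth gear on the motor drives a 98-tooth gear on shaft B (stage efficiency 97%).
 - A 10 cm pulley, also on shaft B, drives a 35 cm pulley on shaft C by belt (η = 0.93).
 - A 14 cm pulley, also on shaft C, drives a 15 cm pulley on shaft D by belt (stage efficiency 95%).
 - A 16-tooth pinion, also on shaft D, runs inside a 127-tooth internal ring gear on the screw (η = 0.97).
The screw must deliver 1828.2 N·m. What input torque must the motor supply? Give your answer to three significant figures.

Overall ratio R = 2.3333 × 3.5 × 1.0714 × 7.9375 = 69.453; overall efficiency η = 0.97 × 0.93 × 0.95 × 0.97 = 0.8313.
Input torque = output torque / (R × η) = 1828.2 / (69.453 × 0.8313) = 31.665 N·m.

31.7 N·m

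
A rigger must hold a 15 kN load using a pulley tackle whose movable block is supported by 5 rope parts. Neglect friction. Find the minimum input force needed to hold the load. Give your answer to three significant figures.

3.00 kN

Block-and-tackle MA = number of supporting rope parts = 5.
Effort = load / MA = 15 / 5 = 3 kN.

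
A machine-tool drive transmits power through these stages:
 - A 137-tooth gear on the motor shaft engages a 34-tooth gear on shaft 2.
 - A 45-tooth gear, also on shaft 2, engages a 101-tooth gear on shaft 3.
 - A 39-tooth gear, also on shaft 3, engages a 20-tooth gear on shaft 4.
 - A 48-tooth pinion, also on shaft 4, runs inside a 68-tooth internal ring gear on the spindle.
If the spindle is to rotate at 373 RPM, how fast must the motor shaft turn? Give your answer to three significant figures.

151 RPM

Overall ratio R = 0.24818 × 2.2444 × 0.51282 × 1.4167 = 0.40467.
Required input speed = output speed × R = 373 × 0.40467 = 150.94 RPM.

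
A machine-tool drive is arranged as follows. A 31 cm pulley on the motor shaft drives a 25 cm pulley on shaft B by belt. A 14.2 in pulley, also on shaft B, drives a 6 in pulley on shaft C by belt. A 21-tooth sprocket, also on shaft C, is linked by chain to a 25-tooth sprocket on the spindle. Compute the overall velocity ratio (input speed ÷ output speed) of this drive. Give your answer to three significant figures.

0.406

Each stage contributes driven/driver: belt 25/31 = 0.80645, belt 6/14.2 = 0.42254, chain 25/21 = 1.1905.
Overall: 0.80645 × 0.42254 × 1.1905 = 0.40566.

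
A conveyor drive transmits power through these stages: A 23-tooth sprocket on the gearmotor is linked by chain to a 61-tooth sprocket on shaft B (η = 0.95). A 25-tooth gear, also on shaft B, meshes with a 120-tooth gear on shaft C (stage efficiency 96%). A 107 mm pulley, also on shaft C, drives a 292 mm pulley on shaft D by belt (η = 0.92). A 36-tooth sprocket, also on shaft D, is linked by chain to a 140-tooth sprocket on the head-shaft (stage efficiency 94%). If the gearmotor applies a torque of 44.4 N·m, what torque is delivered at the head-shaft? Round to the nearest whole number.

chain 61/23 = 2.6522 → τ = 44.4·2.6522·0.95 = 111.87 N·m
gear mesh 120/25 = 4.8 → τ = 111.87·4.8·0.96 = 515.49 N·m
belt 292/107 = 2.729 → τ = 515.49·2.729·0.92 = 1294.2 N·m
chain 140/36 = 3.8889 → τ = 1294.2·3.8889·0.94 = 4731.1 N·m

4731 N·m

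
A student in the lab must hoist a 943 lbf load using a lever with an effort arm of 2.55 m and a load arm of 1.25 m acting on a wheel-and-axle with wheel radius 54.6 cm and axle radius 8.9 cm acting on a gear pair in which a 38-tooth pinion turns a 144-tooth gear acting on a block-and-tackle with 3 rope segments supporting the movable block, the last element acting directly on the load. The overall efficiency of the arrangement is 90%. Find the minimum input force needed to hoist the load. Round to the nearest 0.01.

Lever MA = effort arm / load arm = 2.55/1.25 = 2.04.
Wheel-and-axle MA = R/r = 54.6/8.9 = 6.1348.
Gear pair MA = 144/38 = 3.7895.
Block-and-tackle MA = number of supporting rope parts = 3.
Combined ideal MA = 2.04 × 6.1348 × 3.7895 × 3 = 142.28.
Actual MA = 142.28 × 0.90 = 128.05.
Effort = load / actual MA = 943 / 128.05 = 7.3644 lbf.

7.36 lbf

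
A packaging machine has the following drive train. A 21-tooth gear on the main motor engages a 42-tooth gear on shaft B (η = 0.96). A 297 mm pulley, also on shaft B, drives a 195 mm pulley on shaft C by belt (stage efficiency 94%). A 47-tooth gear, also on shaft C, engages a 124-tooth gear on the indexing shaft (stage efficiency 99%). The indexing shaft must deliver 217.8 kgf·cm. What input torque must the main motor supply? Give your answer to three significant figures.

70.4 kgf·cm

Overall ratio R = 2 × 0.65657 × 2.6383 = 3.4644; overall efficiency η = 0.96 × 0.94 × 0.99 = 0.8934.
Input torque = output torque / (R × η) = 217.8 / (3.4644 × 0.8934) = 70.371 kgf·cm.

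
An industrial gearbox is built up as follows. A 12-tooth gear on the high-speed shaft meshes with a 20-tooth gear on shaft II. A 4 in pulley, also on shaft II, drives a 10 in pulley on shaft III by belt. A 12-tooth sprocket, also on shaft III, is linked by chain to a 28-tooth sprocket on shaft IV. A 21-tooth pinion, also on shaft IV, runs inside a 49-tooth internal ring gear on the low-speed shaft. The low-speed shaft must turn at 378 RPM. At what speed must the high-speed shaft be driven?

Overall ratio R = 1.6667 × 2.5 × 2.3333 × 2.3333 = 22.685.
Required input speed = output speed × R = 378 × 22.685 = 8575 RPM.

8575 RPM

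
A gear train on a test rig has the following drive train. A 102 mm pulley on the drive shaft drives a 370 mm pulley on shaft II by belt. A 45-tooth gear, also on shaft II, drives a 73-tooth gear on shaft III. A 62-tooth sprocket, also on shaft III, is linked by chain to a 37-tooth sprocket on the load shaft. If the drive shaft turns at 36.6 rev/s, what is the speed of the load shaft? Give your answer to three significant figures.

10.4 rev/s

the drive shaft → shaft II (belt, 370/102): 36.6 ÷ 3.6275 = 10.09 rev/s
shaft II → shaft III (gear mesh, 73/45): 10.09 ÷ 1.6222 = 6.2197 rev/s
shaft III → the load shaft (chain, 37/62): 6.2197 ÷ 0.59677 = 10.422 rev/s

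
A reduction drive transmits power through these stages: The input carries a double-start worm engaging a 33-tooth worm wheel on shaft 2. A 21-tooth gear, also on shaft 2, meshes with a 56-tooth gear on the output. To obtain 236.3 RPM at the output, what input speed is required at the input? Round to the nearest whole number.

Overall ratio R = 16.5 × 2.6667 = 44.
Required input speed = output speed × R = 236.3 × 44 = 10397 RPM.

10397 RPM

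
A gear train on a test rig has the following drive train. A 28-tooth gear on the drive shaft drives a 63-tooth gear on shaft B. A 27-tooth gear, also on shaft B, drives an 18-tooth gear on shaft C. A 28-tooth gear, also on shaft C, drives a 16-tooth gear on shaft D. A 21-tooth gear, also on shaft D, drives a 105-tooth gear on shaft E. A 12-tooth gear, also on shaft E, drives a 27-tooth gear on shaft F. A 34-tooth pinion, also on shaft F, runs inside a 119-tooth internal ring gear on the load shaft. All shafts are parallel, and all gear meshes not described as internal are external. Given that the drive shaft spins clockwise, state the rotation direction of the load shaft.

anticlockwise

the drive shaft → shaft B: external mesh, 1 reversal → CCW.
shaft B → shaft C: external mesh, 1 reversal → CW.
shaft C → shaft D: external mesh, 1 reversal → CCW.
shaft D → shaft E: external mesh, 1 reversal → CW.
shaft E → shaft F: external mesh, 1 reversal → CCW.
shaft F → the load shaft: internal mesh, same direction → CCW.
5 reversals in total — an odd number — so the load shaft turns opposite to the drive shaft.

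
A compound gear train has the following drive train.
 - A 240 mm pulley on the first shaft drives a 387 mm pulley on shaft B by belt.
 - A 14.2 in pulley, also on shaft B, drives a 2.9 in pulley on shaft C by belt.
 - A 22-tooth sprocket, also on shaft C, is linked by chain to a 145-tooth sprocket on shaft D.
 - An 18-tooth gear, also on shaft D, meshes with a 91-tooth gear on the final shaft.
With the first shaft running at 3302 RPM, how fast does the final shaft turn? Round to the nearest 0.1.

300.9 RPM

Belt: ratio = 387/240 = 1.6125, so shaft B turns at 3302 / 1.6125 = 2047.8 RPM.
Belt: ratio = 2.9/14.2 = 0.20423, so shaft C turns at 2047.8 / 0.20423 = 10027 RPM.
Chain: ratio = 145/22 = 6.5909, so shaft D turns at 10027 / 6.5909 = 1521.3 RPM.
Gear mesh: ratio = 91/18 = 5.0556, so the final shaft turns at 1521.3 / 5.0556 = 300.92 RPM.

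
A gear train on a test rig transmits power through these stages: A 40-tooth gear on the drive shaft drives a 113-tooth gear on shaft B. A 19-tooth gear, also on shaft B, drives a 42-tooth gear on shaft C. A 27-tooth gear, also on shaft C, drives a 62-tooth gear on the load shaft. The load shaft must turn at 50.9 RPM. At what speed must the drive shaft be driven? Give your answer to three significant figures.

Overall ratio R = 2.825 × 2.2105 × 2.2963 = 14.34.
Required input speed = output speed × R = 50.9 × 14.34 = 729.89 RPM.

730 RPM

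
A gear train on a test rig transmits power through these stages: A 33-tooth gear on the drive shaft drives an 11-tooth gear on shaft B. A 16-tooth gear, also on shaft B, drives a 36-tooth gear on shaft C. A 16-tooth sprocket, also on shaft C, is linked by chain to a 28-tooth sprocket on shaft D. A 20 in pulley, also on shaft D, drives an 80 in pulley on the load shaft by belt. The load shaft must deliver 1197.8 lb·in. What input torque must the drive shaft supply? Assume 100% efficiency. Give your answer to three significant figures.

Overall ratio R = 0.33333 × 2.25 × 1.75 × 4 = 5.25.
Input torque = output torque / R = 1197.8 / 5.25 = 228.15 lb·in.

228 lb·in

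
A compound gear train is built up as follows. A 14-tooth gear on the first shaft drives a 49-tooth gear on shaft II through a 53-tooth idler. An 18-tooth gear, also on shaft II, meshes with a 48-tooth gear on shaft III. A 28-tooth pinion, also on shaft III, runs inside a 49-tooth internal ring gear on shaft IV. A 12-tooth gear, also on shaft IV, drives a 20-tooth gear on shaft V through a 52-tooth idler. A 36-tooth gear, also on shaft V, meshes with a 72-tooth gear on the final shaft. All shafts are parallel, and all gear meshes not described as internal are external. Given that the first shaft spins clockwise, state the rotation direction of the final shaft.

the first shaft → shaft II: driver → idler → driven is 2 external meshes, 2 reversals → CW.
shaft II → shaft III: external mesh, 1 reversal → CCW.
shaft III → shaft IV: internal mesh, same direction → CCW.
shaft IV → shaft V: driver → idler → driven is 2 external meshes, 2 reversals → CCW.
shaft V → the final shaft: external mesh, 1 reversal → CW.
6 reversals in total — an even number — so the final shaft turns the same way as the first shaft.

clockwise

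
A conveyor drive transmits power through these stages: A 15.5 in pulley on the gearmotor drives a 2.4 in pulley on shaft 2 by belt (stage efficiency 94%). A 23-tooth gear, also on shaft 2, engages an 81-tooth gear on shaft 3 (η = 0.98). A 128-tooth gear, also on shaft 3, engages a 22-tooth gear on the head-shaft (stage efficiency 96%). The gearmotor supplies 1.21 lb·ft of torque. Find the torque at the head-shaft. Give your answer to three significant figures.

belt 2.4/15.5 = 0.15484 → τ = 1.21·0.15484·0.94 = 0.17611 lb·ft
gear mesh 81/23 = 3.5217 → τ = 0.17611·3.5217·0.98 = 0.60782 lb·ft
gear mesh 22/128 = 0.17188 → τ = 0.60782·0.17188·0.96 = 0.10029 lb·ft

0.100 lb·ft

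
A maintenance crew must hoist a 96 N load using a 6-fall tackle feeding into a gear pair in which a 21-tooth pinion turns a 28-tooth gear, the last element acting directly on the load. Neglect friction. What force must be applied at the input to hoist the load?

12 N

Block-and-tackle MA = number of supporting rope parts = 6.
Gear pair MA = 28/21 = 1.3333.
Combined ideal MA = 6 × 1.3333 = 8.
Effort = load / MA = 96 / 8 = 12 N.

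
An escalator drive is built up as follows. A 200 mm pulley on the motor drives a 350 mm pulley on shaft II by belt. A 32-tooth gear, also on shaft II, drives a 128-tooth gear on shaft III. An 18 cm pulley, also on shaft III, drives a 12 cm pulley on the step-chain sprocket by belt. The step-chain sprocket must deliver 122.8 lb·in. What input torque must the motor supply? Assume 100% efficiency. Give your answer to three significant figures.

Overall ratio R = 1.75 × 4 × 0.66667 = 4.6667.
Input torque = output torque / R = 122.8 / 4.6667 = 26.314 lb·in.

26.3 lb·in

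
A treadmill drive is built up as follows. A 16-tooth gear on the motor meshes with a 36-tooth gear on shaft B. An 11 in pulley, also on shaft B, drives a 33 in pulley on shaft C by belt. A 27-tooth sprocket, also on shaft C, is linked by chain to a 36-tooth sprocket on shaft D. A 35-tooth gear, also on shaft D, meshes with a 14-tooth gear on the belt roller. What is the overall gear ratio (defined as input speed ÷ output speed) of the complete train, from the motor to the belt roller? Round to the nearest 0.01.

Each stage contributes driven/driver: gear mesh 36/16 = 2.25, belt 33/11 = 3, chain 36/27 = 1.3333, gear mesh 14/35 = 0.4.
Overall: 2.25 × 3 × 1.3333 × 0.4 = 3.6.

3.60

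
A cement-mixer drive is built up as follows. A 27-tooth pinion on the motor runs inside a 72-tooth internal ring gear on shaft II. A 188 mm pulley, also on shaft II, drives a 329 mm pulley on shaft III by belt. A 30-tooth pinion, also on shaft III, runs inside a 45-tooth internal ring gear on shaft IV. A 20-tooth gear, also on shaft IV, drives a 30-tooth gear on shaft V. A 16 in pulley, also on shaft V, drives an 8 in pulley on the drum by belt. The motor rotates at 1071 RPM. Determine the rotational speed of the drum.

204 RPM

the motor → shaft II (internal gear, 72/27): 1071 ÷ 2.6667 = 401.62 RPM
shaft II → shaft III (belt, 329/188): 401.62 ÷ 1.75 = 229.5 RPM
shaft III → shaft IV (internal gear, 45/30): 229.5 ÷ 1.5 = 153 RPM
shaft IV → shaft V (gear mesh, 30/20): 153 ÷ 1.5 = 102 RPM
shaft V → the drum (belt, 8/16): 102 ÷ 0.5 = 204 RPM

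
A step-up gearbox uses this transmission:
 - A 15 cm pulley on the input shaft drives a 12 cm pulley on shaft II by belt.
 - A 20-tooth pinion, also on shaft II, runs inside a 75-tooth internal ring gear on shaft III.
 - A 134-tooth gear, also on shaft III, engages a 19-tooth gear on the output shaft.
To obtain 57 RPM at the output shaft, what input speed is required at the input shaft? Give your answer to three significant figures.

Overall ratio R = 0.8 × 3.75 × 0.14179 = 0.42537.
Required input speed = output speed × R = 57 × 0.42537 = 24.246 RPM.

24.2 RPM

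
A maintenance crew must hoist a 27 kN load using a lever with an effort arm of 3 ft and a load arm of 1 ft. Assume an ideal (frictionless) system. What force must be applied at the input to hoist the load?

Lever MA = effort arm / load arm = 3/1 = 3.
Effort = load / MA = 27 / 3 = 9 kN.

9 kN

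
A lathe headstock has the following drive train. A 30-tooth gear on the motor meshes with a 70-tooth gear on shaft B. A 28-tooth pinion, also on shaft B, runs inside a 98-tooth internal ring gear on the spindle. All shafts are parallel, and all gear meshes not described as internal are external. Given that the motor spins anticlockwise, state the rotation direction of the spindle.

the motor → shaft B: external mesh, 1 reversal → CW.
shaft B → the spindle: internal mesh, same direction → CW.
1 reversal in total — an odd number — so the spindle turns opposite to the motor.

clockwise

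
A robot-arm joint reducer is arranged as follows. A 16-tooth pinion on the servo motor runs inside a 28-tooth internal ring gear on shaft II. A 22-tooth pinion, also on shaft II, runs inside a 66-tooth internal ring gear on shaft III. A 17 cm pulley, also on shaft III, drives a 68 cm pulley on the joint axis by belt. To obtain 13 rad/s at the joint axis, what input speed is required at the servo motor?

Overall ratio R = 1.75 × 3 × 4 = 21.
Required input speed = output speed × R = 13 × 21 = 273 rad/s.

273 rad/s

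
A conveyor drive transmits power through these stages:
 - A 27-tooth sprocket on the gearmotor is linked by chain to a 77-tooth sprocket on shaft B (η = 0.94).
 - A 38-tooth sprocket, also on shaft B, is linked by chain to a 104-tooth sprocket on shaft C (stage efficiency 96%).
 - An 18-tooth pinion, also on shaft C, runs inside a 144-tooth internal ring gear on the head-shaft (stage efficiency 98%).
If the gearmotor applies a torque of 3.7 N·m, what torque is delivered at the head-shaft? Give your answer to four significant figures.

After the chain (77/27): 3.7 × 2.8519 × 0.94 = 9.9187 N·m
After the chain (104/38): 9.9187 × 2.7368 × 0.96 = 26.06 N·m
After the internal gear (144/18): 26.06 × 8 × 0.98 = 204.31 N·m

204.3 N·m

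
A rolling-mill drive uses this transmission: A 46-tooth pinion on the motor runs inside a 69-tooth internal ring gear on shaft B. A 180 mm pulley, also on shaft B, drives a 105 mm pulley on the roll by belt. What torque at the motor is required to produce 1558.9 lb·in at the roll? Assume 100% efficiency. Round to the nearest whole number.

1782 lb·in

Overall ratio R = 1.5 × 0.58333 = 0.875.
Input torque = output torque / R = 1558.9 / 0.875 = 1781.6 lb·in.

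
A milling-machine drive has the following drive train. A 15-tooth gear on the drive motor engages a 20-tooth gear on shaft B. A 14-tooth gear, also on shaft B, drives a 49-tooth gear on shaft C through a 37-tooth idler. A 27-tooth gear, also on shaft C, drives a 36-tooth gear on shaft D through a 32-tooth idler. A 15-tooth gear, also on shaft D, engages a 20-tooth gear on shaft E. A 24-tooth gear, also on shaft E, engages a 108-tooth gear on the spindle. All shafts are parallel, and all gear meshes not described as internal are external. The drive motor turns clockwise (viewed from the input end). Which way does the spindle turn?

counterclockwise

the drive motor → shaft B: external mesh, 1 reversal → CCW.
shaft B → shaft C: driver → idler → driven is 2 external meshes, 2 reversals → CCW.
shaft C → shaft D: driver → idler → driven is 2 external meshes, 2 reversals → CCW.
shaft D → shaft E: external mesh, 1 reversal → CW.
shaft E → the spindle: external mesh, 1 reversal → CCW.
7 reversals in total — an odd number — so the spindle turns opposite to the drive motor.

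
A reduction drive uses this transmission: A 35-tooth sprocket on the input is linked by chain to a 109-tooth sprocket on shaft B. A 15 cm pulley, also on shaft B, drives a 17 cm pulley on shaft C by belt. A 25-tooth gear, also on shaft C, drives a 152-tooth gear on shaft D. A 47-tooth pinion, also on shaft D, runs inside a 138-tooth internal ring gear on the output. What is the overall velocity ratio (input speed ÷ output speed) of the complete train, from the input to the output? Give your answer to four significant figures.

63.01

Each stage contributes driven/driver: chain 109/35 = 3.1143, belt 17/15 = 1.1333, gear mesh 152/25 = 6.08, internal gear 138/47 = 2.9362.
Overall: 3.1143 × 1.1333 × 6.08 × 2.9362 = 63.009.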